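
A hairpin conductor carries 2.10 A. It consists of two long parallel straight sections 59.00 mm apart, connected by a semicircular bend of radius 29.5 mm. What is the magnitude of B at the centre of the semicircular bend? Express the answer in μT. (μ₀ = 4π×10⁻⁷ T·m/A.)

B ≈ 36.6 μT

The semicircular arc contributes B_arc = μ₀I·π/(4πR) = μ₀I/(4R) = 2.24×10⁻⁵ T.
Each semi-infinite lead is at perpendicular distance R = 0.0295 m from the centre, with the perpendicular foot at its near end, so it contributes μ₀I/(4πR); both point the same way, together 1.42×10⁻⁵ T.
Arc and leads all point the same direction: B = 2.24×10⁻⁵ + 1.42×10⁻⁵ = 3.66×10⁻⁵ T.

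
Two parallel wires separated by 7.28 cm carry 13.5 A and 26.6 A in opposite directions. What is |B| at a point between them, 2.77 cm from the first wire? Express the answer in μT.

Each long wire gives B = μ₀I/(2πd). Distances are d₁ = 0.0277 m and d₂ = 0.0451 m.
B₁ = 9.75×10⁻⁵ T, B₂ = 1.18×10⁻⁴ T.
Between antiparallel currents both contributions point the same way, so they add. B = B₁ + B₂ = 9.75×10⁻⁵ + 1.18×10⁻⁴ = 2.15×10⁻⁴ T.

B ≈ 215 μT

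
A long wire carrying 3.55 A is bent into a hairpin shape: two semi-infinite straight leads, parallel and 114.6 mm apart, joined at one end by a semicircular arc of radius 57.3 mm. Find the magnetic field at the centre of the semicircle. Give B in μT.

The semicircular arc contributes B_arc = μ₀I·π/(4πR) = μ₀I/(4R) = 1.95×10⁻⁵ T.
Each semi-infinite lead is at perpendicular distance R = 0.0573 m from the centre, with the perpendicular foot at its near end, so it contributes μ₀I/(4πR); both point the same way, together 1.24×10⁻⁵ T.
Arc and leads all point the same direction: B = 1.95×10⁻⁵ + 1.24×10⁻⁵ = 3.19×10⁻⁵ T.

B ≈ 31.9 μT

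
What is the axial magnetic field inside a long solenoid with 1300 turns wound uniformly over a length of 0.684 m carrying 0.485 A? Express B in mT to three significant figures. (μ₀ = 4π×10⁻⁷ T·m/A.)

Inside a long solenoid, B = μ₀nI with n = 1901 turns/m.
B = 4π×10⁻⁷ × 1901 × 0.485 = 1.16×10⁻³ T.

B ≈ 1.16 mT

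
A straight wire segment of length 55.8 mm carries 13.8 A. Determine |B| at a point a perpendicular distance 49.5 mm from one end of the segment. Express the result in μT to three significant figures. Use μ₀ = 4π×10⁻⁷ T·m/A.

For a finite straight segment, B = (μ₀I/4πd)(sinθ₁ + sinθ₂), where θ₁, θ₂ are the angles from the perpendicular to each end.
The perpendicular foot is at one end, so the two end-offsets along the wire are 0 and L = 0.0558 m.
sinθ₁ = 0/√(0²+0.0495²) = 0.0000; sinθ₂ = 0.0558/√(0.0558²+0.0495²) = 0.7481.
B = (4π×10⁻⁷ × 13.8) / (4π × 0.0495) × (0.0000 + 0.7481) = 2.09×10⁻⁵ T.

B ≈ 20.9 μT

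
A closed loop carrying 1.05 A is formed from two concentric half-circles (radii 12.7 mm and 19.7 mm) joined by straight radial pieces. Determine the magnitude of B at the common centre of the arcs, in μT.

B ≈ 9.23 μT

The radial connectors point toward the centre, so dl × r̂ = 0 and they contribute nothing.
Each semicircle gives μ₀I/(4R): inner arc 2.60×10⁻⁵ T, outer arc 1.67×10⁻⁵ T.
The two arcs carry current in opposite angular senses, so their fields oppose: B = |2.60×10⁻⁵ − 1.67×10⁻⁵| = 9.23×10⁻⁶ T.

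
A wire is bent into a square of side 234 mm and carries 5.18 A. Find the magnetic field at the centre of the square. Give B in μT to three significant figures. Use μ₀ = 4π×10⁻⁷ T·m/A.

B ≈ 25.0 μT

Each side is a finite straight segment at perpendicular distance d = a/(2 tan(π/4)) = 0.117 m from the centre, with end-angles ±π/4.
One side contributes B₁ = (μ₀I/4πd)·2 sin(π/4) = 6.26×10⁻⁶ T.
All 4 sides add in the same direction: B = 4 × 6.26×10⁻⁶ = 2.50×10⁻⁵ T.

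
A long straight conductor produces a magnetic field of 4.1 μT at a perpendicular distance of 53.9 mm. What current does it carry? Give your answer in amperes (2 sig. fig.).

For a long straight wire B = μ₀I/(2πd), so I = 2πdB/μ₀.
I = 2π × 0.0539 × 4.10×10⁻⁶ / (4π×10⁻⁷) = 1.10 A.

I ≈ 1.1 A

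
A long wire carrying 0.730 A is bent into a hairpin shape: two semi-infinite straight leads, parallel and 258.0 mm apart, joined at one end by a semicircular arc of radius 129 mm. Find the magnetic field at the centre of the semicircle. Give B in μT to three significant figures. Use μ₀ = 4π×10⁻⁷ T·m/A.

B ≈ 2.91 μT

The semicircular arc contributes B_arc = μ₀I·π/(4πR) = μ₀I/(4R) = 1.78×10⁻⁶ T.
Each semi-infinite lead is at perpendicular distance R = 0.129 m from the centre, with the perpendicular foot at its near end, so it contributes μ₀I/(4πR); both point the same way, together 1.13×10⁻⁶ T.
Arc and leads all point the same direction: B = 1.78×10⁻⁶ + 1.13×10⁻⁶ = 2.91×10⁻⁶ T.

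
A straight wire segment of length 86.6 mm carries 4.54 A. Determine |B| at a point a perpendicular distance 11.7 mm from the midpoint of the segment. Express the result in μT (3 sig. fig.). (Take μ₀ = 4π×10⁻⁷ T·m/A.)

B ≈ 74.9 μT

For a finite straight segment, B = (μ₀I/4πd)(sinθ₁ + sinθ₂), where θ₁, θ₂ are the angles from the perpendicular to each end.
The perpendicular from the point meets the wire at its midpoint, so each end is L/2 = 0.0433 m away along the wire.
sinθ₁ = 0.0433/√(0.0433²+0.0117²) = 0.9654; sinθ₂ = 0.0433/√(0.0433²+0.0117²) = 0.9654.
B = (4π×10⁻⁷ × 4.54) / (4π × 0.0117) × (0.9654 + 0.9654) = 7.49×10⁻⁵ T.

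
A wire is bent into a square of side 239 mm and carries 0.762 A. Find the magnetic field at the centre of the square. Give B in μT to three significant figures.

B ≈ 3.61 μT

Each side is a finite straight segment at perpendicular distance d = a/(2 tan(π/4)) = 0.1195 m from the centre, with end-angles ±π/4.
One side contributes B₁ = (μ₀I/4πd)·2 sin(π/4) = 9.02×10⁻⁷ T.
All 4 sides add in the same direction: B = 4 × 9.02×10⁻⁷ = 3.61×10⁻⁶ T.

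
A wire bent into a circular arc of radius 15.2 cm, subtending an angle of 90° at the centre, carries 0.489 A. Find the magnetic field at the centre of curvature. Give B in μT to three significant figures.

The Biot–Savart field of a circular arc at its centre is B = μ₀Iφ/(4πR), with φ = 1.571 rad.
B = (4π×10⁻⁷ × 0.489 × 1.571) / (4π × 0.152) = 5.05×10⁻⁷ T.

B ≈ 0.505 μT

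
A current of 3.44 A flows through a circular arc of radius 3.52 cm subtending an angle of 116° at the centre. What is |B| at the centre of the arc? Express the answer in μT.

The Biot–Savart field of a circular arc at its centre is B = μ₀Iφ/(4πR), with φ = 2.025 rad.
B = (4π×10⁻⁷ × 3.44 × 2.025) / (4π × 0.0352) = 1.98×10⁻⁵ T.

B ≈ 19.8 μT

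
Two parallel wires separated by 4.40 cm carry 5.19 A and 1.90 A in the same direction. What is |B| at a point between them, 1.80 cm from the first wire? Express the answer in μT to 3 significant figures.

Each long wire gives B = μ₀I/(2πd). Distances are d₁ = 0.018 m and d₂ = 0.026 m.
B₁ = 5.77×10⁻⁵ T, B₂ = 1.46×10⁻⁵ T.
Between parallel currents the two contributions point in opposite directions, so they subtract. B = |B₁ − B₂| = |5.77×10⁻⁵ − 1.46×10⁻⁵| = 4.31×10⁻⁵ T.

B ≈ 43.1 μT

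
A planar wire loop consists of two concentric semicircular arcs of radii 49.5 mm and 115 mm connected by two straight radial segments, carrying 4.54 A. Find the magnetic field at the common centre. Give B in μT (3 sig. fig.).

The radial connectors point toward the centre, so dl × r̂ = 0 and they contribute nothing.
Each semicircle gives μ₀I/(4R): inner arc 2.88×10⁻⁵ T, outer arc 1.24×10⁻⁵ T.
The two arcs carry current in opposite angular senses, so their fields oppose: B = |2.88×10⁻⁵ − 1.24×10⁻⁵| = 1.64×10⁻⁵ T.

B ≈ 16.4 μT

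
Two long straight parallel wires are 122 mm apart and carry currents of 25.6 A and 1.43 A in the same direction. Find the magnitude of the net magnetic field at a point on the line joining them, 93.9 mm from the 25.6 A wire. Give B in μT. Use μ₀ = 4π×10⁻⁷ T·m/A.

B ≈ 44.3 μT

Each long wire gives B = μ₀I/(2πd). Distances are d₁ = 0.0939 m and d₂ = 0.0281 m.
B₁ = 5.45×10⁻⁵ T, B₂ = 1.02×10⁻⁵ T.
Between parallel currents the two contributions point in opposite directions, so they subtract. B = |B₁ − B₂| = |5.45×10⁻⁵ − 1.02×10⁻⁵| = 4.43×10⁻⁵ T.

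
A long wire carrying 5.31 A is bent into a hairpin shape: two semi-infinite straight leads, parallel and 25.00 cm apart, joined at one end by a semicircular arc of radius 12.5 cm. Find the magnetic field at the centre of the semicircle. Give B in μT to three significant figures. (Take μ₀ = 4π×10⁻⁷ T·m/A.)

The semicircular arc contributes B_arc = μ₀I·π/(4πR) = μ₀I/(4R) = 1.33×10⁻⁵ T.
Each semi-infinite lead is at perpendicular distance R = 0.125 m from the centre, with the perpendicular foot at its near end, so it contributes μ₀I/(4πR); both point the same way, together 8.50×10⁻⁶ T.
Arc and leads all point the same direction: B = 1.33×10⁻⁵ + 8.50×10⁻⁶ = 2.18×10⁻⁵ T.

B ≈ 21.8 μT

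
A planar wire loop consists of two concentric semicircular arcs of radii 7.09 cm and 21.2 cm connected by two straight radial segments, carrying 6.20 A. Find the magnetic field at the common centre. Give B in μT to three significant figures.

The radial connectors point toward the centre, so dl × r̂ = 0 and they contribute nothing.
Each semicircle gives μ₀I/(4R): inner arc 2.75×10⁻⁵ T, outer arc 9.19×10⁻⁶ T.
The two arcs carry current in opposite angular senses, so their fields oppose: B = |2.75×10⁻⁵ − 9.19×10⁻⁶| = 1.83×10⁻⁵ T.

B ≈ 18.3 μT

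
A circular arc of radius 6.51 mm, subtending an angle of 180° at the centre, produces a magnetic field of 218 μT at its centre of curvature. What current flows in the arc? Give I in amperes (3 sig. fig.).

I ≈ 4.52 A

For a circular arc, B = μ₀Iφ/(4πR) with φ in radians; here φ = 3.142 rad.
So I = 4πRB/(μ₀φ) = 4π × 0.00651 × 2.18×10⁻⁴ / (4π×10⁻⁷ × 3.142) = 4.52 A.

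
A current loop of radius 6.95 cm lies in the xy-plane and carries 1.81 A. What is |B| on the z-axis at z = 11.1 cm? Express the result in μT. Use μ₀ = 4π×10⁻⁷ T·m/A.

B ≈ 2.45 μT

On the axis of a circular loop, B = μ₀IR² / [2(R²+z²)^(3/2)].
R² + z² = (0.0695)² + (0.111)² = 0.01715 m², and (R²+z²)^(3/2) = 2.25×10⁻³ m³.
B = (4π×10⁻⁷ × 1.81 × 0.00483) / (2 × 2.25×10⁻³) = 2.45×10⁻⁶ T.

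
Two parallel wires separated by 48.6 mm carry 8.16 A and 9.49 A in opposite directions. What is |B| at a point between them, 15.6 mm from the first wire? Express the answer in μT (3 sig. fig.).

B ≈ 162 μT

Each long wire gives B = μ₀I/(2πd). Distances are d₁ = 0.0156 m and d₂ = 0.033 m.
B₁ = 1.05×10⁻⁴ T, B₂ = 5.75×10⁻⁵ T.
Between antiparallel currents both contributions point the same way, so they add. B = B₁ + B₂ = 1.05×10⁻⁴ + 5.75×10⁻⁵ = 1.62×10⁻⁴ T.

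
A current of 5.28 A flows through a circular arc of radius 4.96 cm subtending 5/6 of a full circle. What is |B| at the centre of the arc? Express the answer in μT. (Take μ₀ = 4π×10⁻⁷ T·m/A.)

The Biot–Savart field of a circular arc at its centre is B = μ₀Iφ/(4πR), with φ = 5.236 rad.
B = (4π×10⁻⁷ × 5.28 × 5.236) / (4π × 0.0496) = 5.57×10⁻⁵ T.

B ≈ 55.7 μT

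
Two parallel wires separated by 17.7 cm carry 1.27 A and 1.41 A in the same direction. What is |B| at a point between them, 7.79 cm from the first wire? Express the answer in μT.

B ≈ 0.415 μT

Each long wire gives B = μ₀I/(2πd). Distances are d₁ = 0.0779 m and d₂ = 0.0991 m.
B₁ = 3.26×10⁻⁶ T, B₂ = 2.85×10⁻⁶ T.
Between parallel currents the two contributions point in opposite directions, so they subtract. B = |B₁ − B₂| = |3.26×10⁻⁶ − 2.85×10⁻⁶| = 4.15×10⁻⁷ T.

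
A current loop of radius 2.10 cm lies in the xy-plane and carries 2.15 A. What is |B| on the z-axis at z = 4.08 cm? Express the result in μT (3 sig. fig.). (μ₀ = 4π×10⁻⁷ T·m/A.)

B ≈ 6.17 μT

On the axis of a circular loop, B = μ₀IR² / [2(R²+z²)^(3/2)].
R² + z² = (0.021)² + (0.0408)² = 0.002106 m², and (R²+z²)^(3/2) = 9.66×10⁻⁵ m³.
B = (4π×10⁻⁷ × 2.15 × 0.000441) / (2 × 9.66×10⁻⁵) = 6.17×10⁻⁶ T.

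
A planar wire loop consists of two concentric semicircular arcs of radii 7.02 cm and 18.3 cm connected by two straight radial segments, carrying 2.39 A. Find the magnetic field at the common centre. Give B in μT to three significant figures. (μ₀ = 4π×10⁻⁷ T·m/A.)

B ≈ 6.59 μT

The radial connectors point toward the centre, so dl × r̂ = 0 and they contribute nothing.
Each semicircle gives μ₀I/(4R): inner arc 1.07×10⁻⁵ T, outer arc 4.10×10⁻⁶ T.
The two arcs carry current in opposite angular senses, so their fields oppose: B = |1.07×10⁻⁵ − 4.10×10⁻⁶| = 6.59×10⁻⁶ T.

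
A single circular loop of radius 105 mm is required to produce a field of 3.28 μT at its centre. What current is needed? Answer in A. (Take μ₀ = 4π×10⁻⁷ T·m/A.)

I ≈ 0.548 A

At the centre of a circular loop B = μ₀I/(2R), so I = 2RB/μ₀.
With R = 0.105 m, I = 2 × 0.105 × 3.28×10⁻⁶ / (4π×10⁻⁷) = 0.548 A.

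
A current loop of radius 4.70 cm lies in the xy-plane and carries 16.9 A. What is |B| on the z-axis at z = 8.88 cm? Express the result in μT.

B ≈ 23.1 μT

On the axis of a circular loop, B = μ₀IR² / [2(R²+z²)^(3/2)].
R² + z² = (0.047)² + (0.0888)² = 0.01009 m², and (R²+z²)^(3/2) = 1.01×10⁻³ m³.
B = (4π×10⁻⁷ × 16.9 × 0.002209) / (2 × 1.01×10⁻³) = 2.31×10⁻⁵ T.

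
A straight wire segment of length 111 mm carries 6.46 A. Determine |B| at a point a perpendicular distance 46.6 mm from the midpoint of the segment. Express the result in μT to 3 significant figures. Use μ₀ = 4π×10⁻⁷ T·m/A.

For a finite straight segment, B = (μ₀I/4πd)(sinθ₁ + sinθ₂), where θ₁, θ₂ are the angles from the perpendicular to each end.
The perpendicular from the point meets the wire at its midpoint, so each end is L/2 = 0.0555 m away along the wire.
sinθ₁ = 0.0555/√(0.0555²+0.0466²) = 0.7658; sinθ₂ = 0.0555/√(0.0555²+0.0466²) = 0.7658.
B = (4π×10⁻⁷ × 6.46) / (4π × 0.0466) × (0.7658 + 0.7658) = 2.12×10⁻⁵ T.

B ≈ 21.2 μT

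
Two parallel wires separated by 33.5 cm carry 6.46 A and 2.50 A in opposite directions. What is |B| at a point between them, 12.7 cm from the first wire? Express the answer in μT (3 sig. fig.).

B ≈ 12.6 μT

Each long wire gives B = μ₀I/(2πd). Distances are d₁ = 0.127 m and d₂ = 0.208 m.
B₁ = 1.02×10⁻⁵ T, B₂ = 2.40×10⁻⁶ T.
Between antiparallel currents both contributions point the same way, so they add. B = B₁ + B₂ = 1.02×10⁻⁵ + 2.40×10⁻⁶ = 1.26×10⁻⁵ T.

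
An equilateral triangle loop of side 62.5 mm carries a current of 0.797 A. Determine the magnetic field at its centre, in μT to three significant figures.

B ≈ 23.0 μT

Each side is a finite straight segment at perpendicular distance d = a/(2 tan(π/3)) = 0.01804 m from the centre, with end-angles ±π/3.
One side contributes B₁ = (μ₀I/4πd)·2 sin(π/3) = 7.65×10⁻⁶ T.
All 3 sides add in the same direction: B = 3 × 7.65×10⁻⁶ = 2.30×10⁻⁵ T.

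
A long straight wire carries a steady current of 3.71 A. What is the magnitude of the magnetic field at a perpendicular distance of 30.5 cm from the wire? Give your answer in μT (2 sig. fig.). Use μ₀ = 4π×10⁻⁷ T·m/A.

B ≈ 2.4 μT

For an infinitely long straight wire, B = μ₀I/(2πd).
B = (4π×10⁻⁷ × 3.71) / (2π × 0.305) = 2.43×10⁻⁶ T.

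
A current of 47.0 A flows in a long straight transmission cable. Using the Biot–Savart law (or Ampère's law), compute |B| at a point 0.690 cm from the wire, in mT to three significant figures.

B ≈ 1.36 mT

For an infinitely long straight wire, B = μ₀I/(2πd).
B = (4π×10⁻⁷ × 47.0) / (2π × 0.0069) = 1.36×10⁻³ T.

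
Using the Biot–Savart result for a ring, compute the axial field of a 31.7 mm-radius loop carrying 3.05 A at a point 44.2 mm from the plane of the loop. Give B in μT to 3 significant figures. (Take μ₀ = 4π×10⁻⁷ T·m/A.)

B ≈ 12.0 μT

On the axis of a circular loop, B = μ₀IR² / [2(R²+z²)^(3/2)].
R² + z² = (0.0317)² + (0.0442)² = 0.002959 m², and (R²+z²)^(3/2) = 1.61×10⁻⁴ m³.
B = (4π×10⁻⁷ × 3.05 × 0.001005) / (2 × 1.61×10⁻⁴) = 1.20×10⁻⁵ T.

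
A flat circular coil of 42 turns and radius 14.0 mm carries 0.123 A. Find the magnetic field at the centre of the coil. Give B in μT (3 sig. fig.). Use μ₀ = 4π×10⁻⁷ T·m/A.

B ≈ 232 μT

For an N-turn flat coil, B = Nμ₀I/(2R) with R = 0.014 m.
B = 42 × 5.52×10⁻⁶ T = 2.32×10⁻⁴ T.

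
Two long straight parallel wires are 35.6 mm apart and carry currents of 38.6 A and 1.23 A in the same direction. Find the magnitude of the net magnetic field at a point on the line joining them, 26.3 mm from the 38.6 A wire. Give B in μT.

Each long wire gives B = μ₀I/(2πd). Distances are d₁ = 0.0263 m and d₂ = 0.0093 m.
B₁ = 2.94×10⁻⁴ T, B₂ = 2.65×10⁻⁵ T.
Between parallel currents the two contributions point in opposite directions, so they subtract. B = |B₁ − B₂| = |2.94×10⁻⁴ − 2.65×10⁻⁵| = 2.67×10⁻⁴ T.

B ≈ 267 μT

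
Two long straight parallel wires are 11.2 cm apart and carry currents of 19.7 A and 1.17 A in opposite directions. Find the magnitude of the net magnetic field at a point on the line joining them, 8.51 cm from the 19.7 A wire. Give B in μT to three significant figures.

Each long wire gives B = μ₀I/(2πd). Distances are d₁ = 0.0851 m and d₂ = 0.0269 m.
B₁ = 4.63×10⁻⁵ T, B₂ = 8.70×10⁻⁶ T.
Between antiparallel currents both contributions point the same way, so they add. B = B₁ + B₂ = 4.63×10⁻⁵ + 8.70×10⁻⁶ = 5.50×10⁻⁵ T.

B ≈ 55.0 μT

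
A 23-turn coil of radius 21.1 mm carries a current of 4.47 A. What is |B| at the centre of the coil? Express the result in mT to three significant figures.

For an N-turn flat coil, B = Nμ₀I/(2R) with R = 0.0211 m.
B = 23 × 1.33×10⁻⁴ T = 3.06×10⁻³ T.

B ≈ 3.06 mT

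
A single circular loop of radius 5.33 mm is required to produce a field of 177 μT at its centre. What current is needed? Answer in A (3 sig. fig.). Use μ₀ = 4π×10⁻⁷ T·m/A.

I ≈ 1.50 A

At the centre of a circular loop B = μ₀I/(2R), so I = 2RB/μ₀.
With R = 0.00533 m, I = 2 × 0.00533 × 1.77×10⁻⁴ / (4π×10⁻⁷) = 1.50 A.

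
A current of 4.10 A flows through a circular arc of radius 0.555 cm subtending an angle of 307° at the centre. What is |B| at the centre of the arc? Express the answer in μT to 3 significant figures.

B ≈ 396 μT

The Biot–Savart field of a circular arc at its centre is B = μ₀Iφ/(4πR), with φ = 5.358 rad.
B = (4π×10⁻⁷ × 4.10 × 5.358) / (4π × 0.00555) = 3.96×10⁻⁴ T.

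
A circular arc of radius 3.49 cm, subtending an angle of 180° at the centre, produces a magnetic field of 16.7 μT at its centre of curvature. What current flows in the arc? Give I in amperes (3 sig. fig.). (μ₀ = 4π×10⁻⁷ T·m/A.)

I ≈ 1.86 A

For a circular arc, B = μ₀Iφ/(4πR) with φ in radians; here φ = 3.142 rad.
So I = 4πRB/(μ₀φ) = 4π × 0.0349 × 1.67×10⁻⁵ / (4π×10⁻⁷ × 3.142) = 1.86 A.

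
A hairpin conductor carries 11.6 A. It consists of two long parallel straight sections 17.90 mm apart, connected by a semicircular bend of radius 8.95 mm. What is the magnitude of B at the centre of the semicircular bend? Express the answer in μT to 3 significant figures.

The semicircular arc contributes B_arc = μ₀I·π/(4πR) = μ₀I/(4R) = 4.07×10⁻⁴ T.
Each semi-infinite lead is at perpendicular distance R = 0.00895 m from the centre, with the perpendicular foot at its near end, so it contributes μ₀I/(4πR); both point the same way, together 2.59×10⁻⁴ T.
Arc and leads all point the same direction: B = 4.07×10⁻⁴ + 2.59×10⁻⁴ = 6.66×10⁻⁴ T.

B ≈ 666 μT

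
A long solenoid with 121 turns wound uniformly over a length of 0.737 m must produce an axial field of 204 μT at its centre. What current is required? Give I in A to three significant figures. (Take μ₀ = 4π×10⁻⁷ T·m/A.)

Inside a long solenoid B = μ₀nI with n = 164.2 m⁻¹, so I = B/(μ₀n).
I = 2.04×10⁻⁴ / (4π×10⁻⁷ × 164.2) = 0.989 A.

I ≈ 0.989 A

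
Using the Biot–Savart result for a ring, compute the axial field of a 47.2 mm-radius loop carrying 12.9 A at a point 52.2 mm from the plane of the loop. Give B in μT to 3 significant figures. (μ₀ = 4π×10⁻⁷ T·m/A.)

On the axis of a circular loop, B = μ₀IR² / [2(R²+z²)^(3/2)].
R² + z² = (0.0472)² + (0.0522)² = 0.004953 m², and (R²+z²)^(3/2) = 3.49×10⁻⁴ m³.
B = (4π×10⁻⁷ × 12.9 × 0.002228) / (2 × 3.49×10⁻⁴) = 5.18×10⁻⁵ T.

B ≈ 51.8 μT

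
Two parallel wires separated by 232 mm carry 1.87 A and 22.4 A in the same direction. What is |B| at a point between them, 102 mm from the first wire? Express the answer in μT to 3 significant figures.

Each long wire gives B = μ₀I/(2πd). Distances are d₁ = 0.102 m and d₂ = 0.13 m.
B₁ = 3.67×10⁻⁶ T, B₂ = 3.45×10⁻⁵ T.
Between parallel currents the two contributions point in opposite directions, so they subtract. B = |B₁ − B₂| = |3.67×10⁻⁶ − 3.45×10⁻⁵| = 3.08×10⁻⁵ T.

B ≈ 30.8 μT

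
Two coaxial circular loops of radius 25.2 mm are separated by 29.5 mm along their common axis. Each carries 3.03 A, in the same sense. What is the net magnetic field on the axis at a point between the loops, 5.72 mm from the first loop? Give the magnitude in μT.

Each loop contributes B = μ₀IR²/[2(R²+z²)^(3/2)] on the axis, with z measured from that loop.
Loop 1 (z = 0.00572 m): B₁ = 7.01×10⁻⁵ T. Loop 2 (z = 0.02378 m): B₂ = 2.91×10⁻⁵ T.
The fields add: B = B₁ + B₂ = 9.91×10⁻⁵ T.

B ≈ 99.1 μT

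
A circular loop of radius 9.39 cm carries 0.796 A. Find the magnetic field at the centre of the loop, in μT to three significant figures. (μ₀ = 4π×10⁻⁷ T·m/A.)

B ≈ 5.33 μT

At the centre of a circular loop the Biot–Savart law gives B = μ₀I/(2R).
B = (4π×10⁻⁷ × 0.796) / (2 × 0.0939) = 5.33×10⁻⁶ T.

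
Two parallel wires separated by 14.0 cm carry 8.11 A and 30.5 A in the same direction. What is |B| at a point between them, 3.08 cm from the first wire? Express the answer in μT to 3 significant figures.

Each long wire gives B = μ₀I/(2πd). Distances are d₁ = 0.0308 m and d₂ = 0.1092 m.
B₁ = 5.27×10⁻⁵ T, B₂ = 5.59×10⁻⁵ T.
Between parallel currents the two contributions point in opposite directions, so they subtract. B = |B₁ − B₂| = |5.27×10⁻⁵ − 5.59×10⁻⁵| = 3.20×10⁻⁶ T.

B ≈ 3.20 μT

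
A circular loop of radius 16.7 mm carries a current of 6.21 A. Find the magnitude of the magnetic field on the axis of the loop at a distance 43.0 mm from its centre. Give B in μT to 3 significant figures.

B ≈ 11.1 μT

On the axis of a circular loop, B = μ₀IR² / [2(R²+z²)^(3/2)].
R² + z² = (0.0167)² + (0.043)² = 0.002128 m², and (R²+z²)^(3/2) = 9.82×10⁻⁵ m³.
B = (4π×10⁻⁷ × 6.21 × 0.0002789) / (2 × 9.82×10⁻⁵) = 1.11×10⁻⁵ T.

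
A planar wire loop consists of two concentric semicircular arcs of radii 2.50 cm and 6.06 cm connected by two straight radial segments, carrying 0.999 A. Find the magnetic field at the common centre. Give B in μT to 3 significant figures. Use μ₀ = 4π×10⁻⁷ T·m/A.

B ≈ 7.37 μT

The radial connectors point toward the centre, so dl × r̂ = 0 and they contribute nothing.
Each semicircle gives μ₀I/(4R): inner arc 1.26×10⁻⁵ T, outer arc 5.18×10⁻⁶ T.
The two arcs carry current in opposite angular senses, so their fields oppose: B = |1.26×10⁻⁵ − 5.18×10⁻⁶| = 7.37×10⁻⁶ T.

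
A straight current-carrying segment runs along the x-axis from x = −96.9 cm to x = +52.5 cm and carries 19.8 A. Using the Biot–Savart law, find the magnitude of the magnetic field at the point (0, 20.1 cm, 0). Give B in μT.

B ≈ 18.8 μT

For a finite straight segment, B = (μ₀I/4πd)(sinθ₁ + sinθ₂), where θ₁, θ₂ are the angles from the perpendicular to each end.
The perpendicular distance is d = 0.201 m; the end-offsets along the wire are a = 0.969 m and b = 0.525 m.
sinθ₁ = 0.969/√(0.969²+0.201²) = 0.9792; sinθ₂ = 0.525/√(0.525²+0.201²) = 0.9339.
B = (4π×10⁻⁷ × 19.8) / (4π × 0.201) × (0.9792 + 0.9339) = 1.88×10⁻⁵ T.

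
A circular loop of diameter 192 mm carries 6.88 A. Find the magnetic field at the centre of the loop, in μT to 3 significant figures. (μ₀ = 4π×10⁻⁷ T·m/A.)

B ≈ 45.0 μT

At the centre of a circular loop the Biot–Savart law gives B = μ₀I/(2R) (so R = 0.096 m).
B = (4π×10⁻⁷ × 6.88) / (2 × 0.096) = 4.50×10⁻⁵ T.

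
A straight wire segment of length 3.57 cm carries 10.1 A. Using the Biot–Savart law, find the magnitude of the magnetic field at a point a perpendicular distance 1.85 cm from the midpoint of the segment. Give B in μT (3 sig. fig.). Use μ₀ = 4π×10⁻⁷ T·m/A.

For a finite straight segment, B = (μ₀I/4πd)(sinθ₁ + sinθ₂), where θ₁, θ₂ are the angles from the perpendicular to each end.
The perpendicular from the point meets the wire at its midpoint, so each end is L/2 = 0.01785 m away along the wire.
sinθ₁ = 0.01785/√(0.01785²+0.0185²) = 0.6944; sinθ₂ = 0.01785/√(0.01785²+0.0185²) = 0.6944.
B = (4π×10⁻⁷ × 10.1) / (4π × 0.0185) × (0.6944 + 0.6944) = 7.58×10⁻⁵ T.

B ≈ 75.8 μT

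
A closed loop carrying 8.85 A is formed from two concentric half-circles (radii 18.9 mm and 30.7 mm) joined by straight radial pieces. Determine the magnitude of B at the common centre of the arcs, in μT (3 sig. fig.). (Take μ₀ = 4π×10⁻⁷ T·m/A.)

B ≈ 56.5 μT

The radial connectors point toward the centre, so dl × r̂ = 0 and they contribute nothing.
Each semicircle gives μ₀I/(4R): inner arc 1.47×10⁻⁴ T, outer arc 9.06×10⁻⁵ T.
The two arcs carry current in opposite angular senses, so their fields oppose: B = |1.47×10⁻⁴ − 9.06×10⁻⁵| = 5.65×10⁻⁵ T.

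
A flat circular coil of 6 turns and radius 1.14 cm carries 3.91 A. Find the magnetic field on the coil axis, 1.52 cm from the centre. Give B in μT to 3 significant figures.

B ≈ 279 μT

For an N-turn flat coil, B = Nμ₀IR²/[2(R²+z²)^(3/2)] with R = 0.0114 m, z = 0.0152 m.
B = 6 × 4.65×10⁻⁵ T = 2.79×10⁻⁴ T.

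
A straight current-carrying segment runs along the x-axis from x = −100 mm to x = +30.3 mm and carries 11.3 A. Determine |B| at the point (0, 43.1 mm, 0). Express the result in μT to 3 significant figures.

For a finite straight segment, B = (μ₀I/4πd)(sinθ₁ + sinθ₂), where θ₁, θ₂ are the angles from the perpendicular to each end.
The perpendicular distance is d = 0.0431 m; the end-offsets along the wire are a = 0.1 m and b = 0.0303 m.
sinθ₁ = 0.1/√(0.1²+0.0431²) = 0.9183; sinθ₂ = 0.0303/√(0.0303²+0.0431²) = 0.5751.
B = (4π×10⁻⁷ × 11.3) / (4π × 0.0431) × (0.9183 + 0.5751) = 3.92×10⁻⁵ T.

B ≈ 39.2 μT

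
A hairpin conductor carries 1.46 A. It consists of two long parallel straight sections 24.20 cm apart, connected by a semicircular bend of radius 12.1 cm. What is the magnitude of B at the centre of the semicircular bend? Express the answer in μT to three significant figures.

The semicircular arc contributes B_arc = μ₀I·π/(4πR) = μ₀I/(4R) = 3.79×10⁻⁶ T.
Each semi-infinite lead is at perpendicular distance R = 0.121 m from the centre, with the perpendicular foot at its near end, so it contributes μ₀I/(4πR); both point the same way, together 2.41×10⁻⁶ T.
Arc and leads all point the same direction: B = 3.79×10⁻⁶ + 2.41×10⁻⁶ = 6.20×10⁻⁶ T.

B ≈ 6.20 μT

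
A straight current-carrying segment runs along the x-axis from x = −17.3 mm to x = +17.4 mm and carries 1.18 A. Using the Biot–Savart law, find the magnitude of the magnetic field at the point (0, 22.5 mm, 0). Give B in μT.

B ≈ 6.40 μT

For a finite straight segment, B = (μ₀I/4πd)(sinθ₁ + sinθ₂), where θ₁, θ₂ are the angles from the perpendicular to each end.
The perpendicular distance is d = 0.0225 m; the end-offsets along the wire are a = 0.0173 m and b = 0.0174 m.
sinθ₁ = 0.0173/√(0.0173²+0.0225²) = 0.6095; sinθ₂ = 0.0174/√(0.0174²+0.0225²) = 0.6117.
B = (4π×10⁻⁷ × 1.18) / (4π × 0.0225) × (0.6095 + 0.6117) = 6.40×10⁻⁶ T.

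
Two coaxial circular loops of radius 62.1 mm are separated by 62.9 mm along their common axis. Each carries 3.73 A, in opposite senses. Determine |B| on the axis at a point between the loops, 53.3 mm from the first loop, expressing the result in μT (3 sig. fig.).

B ≈ 19.9 μT

Each loop contributes B = μ₀IR²/[2(R²+z²)^(3/2)] on the axis, with z measured from that loop.
Loop 1 (z = 0.0533 m): B₁ = 1.65×10⁻⁵ T. Loop 2 (z = 0.0096 m): B₂ = 3.64×10⁻⁵ T.
The fields oppose: B = |B₁ − B₂| = 1.99×10⁻⁵ T.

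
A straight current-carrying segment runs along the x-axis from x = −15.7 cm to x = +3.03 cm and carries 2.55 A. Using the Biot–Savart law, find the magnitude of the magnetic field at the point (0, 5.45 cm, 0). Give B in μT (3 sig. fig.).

B ≈ 6.69 μT

For a finite straight segment, B = (μ₀I/4πd)(sinθ₁ + sinθ₂), where θ₁, θ₂ are the angles from the perpendicular to each end.
The perpendicular distance is d = 0.0545 m; the end-offsets along the wire are a = 0.157 m and b = 0.0303 m.
sinθ₁ = 0.157/√(0.157²+0.0545²) = 0.9447; sinθ₂ = 0.0303/√(0.0303²+0.0545²) = 0.4859.
B = (4π×10⁻⁷ × 2.55) / (4π × 0.0545) × (0.9447 + 0.4859) = 6.69×10⁻⁶ T.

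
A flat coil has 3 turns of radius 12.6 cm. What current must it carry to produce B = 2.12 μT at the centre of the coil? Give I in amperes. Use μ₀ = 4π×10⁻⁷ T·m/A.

I ≈ 0.142 A

For an N-turn coil, B = Nμ₀I/(2R) with R = 0.126 m, so I = 2RB/(Nμ₀) = 2 × 0.126 × 2.12×10⁻⁶ / (3 × 4π×10⁻⁷) = 0.142 A.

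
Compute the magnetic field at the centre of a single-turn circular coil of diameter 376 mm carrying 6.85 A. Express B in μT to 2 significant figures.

At the centre of a circular loop the Biot–Savart law gives B = μ₀I/(2R) (so R = 0.188 m).
B = (4π×10⁻⁷ × 6.85) / (2 × 0.188) = 2.29×10⁻⁵ T.

B ≈ 23 μT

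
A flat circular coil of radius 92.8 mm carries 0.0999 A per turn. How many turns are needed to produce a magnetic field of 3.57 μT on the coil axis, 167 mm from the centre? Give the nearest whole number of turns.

For an N-turn coil, B = Nμ₀IR²/[2(R²+z²)^(3/2)]. A single turn gives B₁ = 7.75×10⁻⁸ T with R = 0.0928 m, z = 0.167 m.
N = B/B₁ = 3.57×10⁻⁶ / 7.75×10⁻⁸ = 46.06.

N = 46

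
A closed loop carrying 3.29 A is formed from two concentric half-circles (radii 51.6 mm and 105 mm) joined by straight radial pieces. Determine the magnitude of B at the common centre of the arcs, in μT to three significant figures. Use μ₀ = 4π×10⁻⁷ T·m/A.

The radial connectors point toward the centre, so dl × r̂ = 0 and they contribute nothing.
Each semicircle gives μ₀I/(4R): inner arc 2.00×10⁻⁵ T, outer arc 9.84×10⁻⁶ T.
The two arcs carry current in opposite angular senses, so their fields oppose: B = |2.00×10⁻⁵ − 9.84×10⁻⁶| = 1.02×10⁻⁵ T.

B ≈ 10.2 μT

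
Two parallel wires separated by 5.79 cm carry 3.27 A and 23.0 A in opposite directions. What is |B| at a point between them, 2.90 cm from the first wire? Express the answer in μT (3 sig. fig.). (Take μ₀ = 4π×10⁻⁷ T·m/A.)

B ≈ 182 μT

Each long wire gives B = μ₀I/(2πd). Distances are d₁ = 0.029 m and d₂ = 0.0289 m.
B₁ = 2.26×10⁻⁵ T, B₂ = 1.59×10⁻⁴ T.
Between antiparallel currents both contributions point the same way, so they add. B = B₁ + B₂ = 2.26×10⁻⁵ + 1.59×10⁻⁴ = 1.82×10⁻⁴ T.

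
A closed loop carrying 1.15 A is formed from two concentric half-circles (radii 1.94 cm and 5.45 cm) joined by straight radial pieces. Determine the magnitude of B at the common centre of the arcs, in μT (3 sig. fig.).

The radial connectors point toward the centre, so dl × r̂ = 0 and they contribute nothing.
Each semicircle gives μ₀I/(4R): inner arc 1.86×10⁻⁵ T, outer arc 6.63×10⁻⁶ T.
The two arcs carry current in opposite angular senses, so their fields oppose: B = |1.86×10⁻⁵ − 6.63×10⁻⁶| = 1.20×10⁻⁵ T.

B ≈ 12.0 μT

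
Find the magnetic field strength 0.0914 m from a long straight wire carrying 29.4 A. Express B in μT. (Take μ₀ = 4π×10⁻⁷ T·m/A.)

B ≈ 64.3 μT

For an infinitely long straight wire, B = μ₀I/(2πd).
B = (4π×10⁻⁷ × 29.4) / (2π × 0.0914) = 6.43×10⁻⁵ T.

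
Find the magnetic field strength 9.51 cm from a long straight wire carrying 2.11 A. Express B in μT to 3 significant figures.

B ≈ 4.44 μT

For an infinitely long straight wire, B = μ₀I/(2πd).
B = (4π×10⁻⁷ × 2.11) / (2π × 0.0951) = 4.44×10⁻⁶ T.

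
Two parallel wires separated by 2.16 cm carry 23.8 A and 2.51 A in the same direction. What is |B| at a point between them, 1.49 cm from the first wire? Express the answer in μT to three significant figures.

Each long wire gives B = μ₀I/(2πd). Distances are d₁ = 0.0149 m and d₂ = 0.0067 m.
B₁ = 3.19×10⁻⁴ T, B₂ = 7.49×10⁻⁵ T.
Between parallel currents the two contributions point in opposite directions, so they subtract. B = |B₁ − B₂| = |3.19×10⁻⁴ − 7.49×10⁻⁵| = 2.45×10⁻⁴ T.

B ≈ 245 μT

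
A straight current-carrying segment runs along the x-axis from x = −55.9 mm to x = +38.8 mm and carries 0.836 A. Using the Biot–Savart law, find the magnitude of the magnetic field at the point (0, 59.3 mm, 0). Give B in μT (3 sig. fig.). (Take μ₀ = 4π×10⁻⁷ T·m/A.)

B ≈ 1.74 μT

For a finite straight segment, B = (μ₀I/4πd)(sinθ₁ + sinθ₂), where θ₁, θ₂ are the angles from the perpendicular to each end.
The perpendicular distance is d = 0.0593 m; the end-offsets along the wire are a = 0.0559 m and b = 0.0388 m.
sinθ₁ = 0.0559/√(0.0559²+0.0593²) = 0.6859; sinθ₂ = 0.0388/√(0.0388²+0.0593²) = 0.5475.
B = (4π×10⁻⁷ × 0.836) / (4π × 0.0593) × (0.6859 + 0.5475) = 1.74×10⁻⁶ T.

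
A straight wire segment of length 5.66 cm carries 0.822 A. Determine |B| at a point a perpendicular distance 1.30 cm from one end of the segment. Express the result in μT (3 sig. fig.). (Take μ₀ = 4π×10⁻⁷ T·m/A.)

For a finite straight segment, B = (μ₀I/4πd)(sinθ₁ + sinθ₂), where θ₁, θ₂ are the angles from the perpendicular to each end.
The perpendicular foot is at one end, so the two end-offsets along the wire are 0 and L = 0.0566 m.
sinθ₁ = 0/√(0²+0.013²) = 0.0000; sinθ₂ = 0.0566/√(0.0566²+0.013²) = 0.9746.
B = (4π×10⁻⁷ × 0.822) / (4π × 0.013) × (0.0000 + 0.9746) = 6.16×10⁻⁶ T.

B ≈ 6.16 μT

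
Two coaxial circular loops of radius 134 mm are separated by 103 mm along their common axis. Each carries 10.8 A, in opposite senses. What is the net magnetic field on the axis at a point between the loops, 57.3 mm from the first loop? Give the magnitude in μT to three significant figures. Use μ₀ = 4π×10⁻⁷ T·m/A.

Each loop contributes B = μ₀IR²/[2(R²+z²)^(3/2)] on the axis, with z measured from that loop.
Loop 1 (z = 0.0573 m): B₁ = 3.94×10⁻⁵ T. Loop 2 (z = 0.0457 m): B₂ = 4.29×10⁻⁵ T.
The fields oppose: B = |B₁ − B₂| = 3.57×10⁻⁶ T.

B ≈ 3.57 μT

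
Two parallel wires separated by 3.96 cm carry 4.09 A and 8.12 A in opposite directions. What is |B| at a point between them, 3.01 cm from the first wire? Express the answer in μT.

Each long wire gives B = μ₀I/(2πd). Distances are d₁ = 0.0301 m and d₂ = 0.0095 m.
B₁ = 2.72×10⁻⁵ T, B₂ = 1.71×10⁻⁴ T.
Between antiparallel currents both contributions point the same way, so they add. B = B₁ + B₂ = 2.72×10⁻⁵ + 1.71×10⁻⁴ = 1.98×10⁻⁴ T.

B ≈ 198 μT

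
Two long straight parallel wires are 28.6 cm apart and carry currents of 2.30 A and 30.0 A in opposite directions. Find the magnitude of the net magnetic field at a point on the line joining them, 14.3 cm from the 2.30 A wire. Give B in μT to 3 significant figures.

B ≈ 45.2 μT

Each long wire gives B = μ₀I/(2πd). Distances are d₁ = 0.143 m and d₂ = 0.143 m.
B₁ = 3.22×10⁻⁶ T, B₂ = 4.20×10⁻⁵ T.
Between antiparallel currents both contributions point the same way, so they add. B = B₁ + B₂ = 3.22×10⁻⁶ + 4.20×10⁻⁵ = 4.52×10⁻⁵ T.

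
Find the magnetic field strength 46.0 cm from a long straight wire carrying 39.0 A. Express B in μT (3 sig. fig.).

For an infinitely long straight wire, B = μ₀I/(2πd).
B = (4π×10⁻⁷ × 39.0) / (2π × 0.46) = 1.70×10⁻⁵ T.

B ≈ 17.0 μT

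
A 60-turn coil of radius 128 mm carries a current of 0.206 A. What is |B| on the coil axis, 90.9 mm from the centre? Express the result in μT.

For an N-turn flat coil, B = Nμ₀IR²/[2(R²+z²)^(3/2)] with R = 0.128 m, z = 0.0909 m.
B = 60 × 5.48×10⁻⁷ T = 3.29×10⁻⁵ T.

B ≈ 32.9 μT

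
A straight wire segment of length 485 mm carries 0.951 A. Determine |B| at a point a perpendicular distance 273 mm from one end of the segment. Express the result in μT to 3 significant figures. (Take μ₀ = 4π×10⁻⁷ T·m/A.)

B ≈ 0.304 μT

For a finite straight segment, B = (μ₀I/4πd)(sinθ₁ + sinθ₂), where θ₁, θ₂ are the angles from the perpendicular to each end.
The perpendicular foot is at one end, so the two end-offsets along the wire are 0 and L = 0.485 m.
sinθ₁ = 0/√(0²+0.273²) = 0.0000; sinθ₂ = 0.485/√(0.485²+0.273²) = 0.8714.
B = (4π×10⁻⁷ × 0.951) / (4π × 0.273) × (0.0000 + 0.8714) = 3.04×10⁻⁷ T.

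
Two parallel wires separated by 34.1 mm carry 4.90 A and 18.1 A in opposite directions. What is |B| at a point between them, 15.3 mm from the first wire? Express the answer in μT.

Each long wire gives B = μ₀I/(2πd). Distances are d₁ = 0.0153 m and d₂ = 0.0188 m.
B₁ = 6.41×10⁻⁵ T, B₂ = 1.93×10⁻⁴ T.
Between antiparallel currents both contributions point the same way, so they add. B = B₁ + B₂ = 6.41×10⁻⁵ + 1.93×10⁻⁴ = 2.57×10⁻⁴ T.

B ≈ 257 μT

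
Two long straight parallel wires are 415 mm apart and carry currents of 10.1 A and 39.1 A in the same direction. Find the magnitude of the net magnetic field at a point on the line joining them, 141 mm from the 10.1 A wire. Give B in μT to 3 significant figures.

Each long wire gives B = μ₀I/(2πd). Distances are d₁ = 0.141 m and d₂ = 0.274 m.
B₁ = 1.43×10⁻⁵ T, B₂ = 2.85×10⁻⁵ T.
Between parallel currents the two contributions point in opposite directions, so they subtract. B = |B₁ − B₂| = |1.43×10⁻⁵ − 2.85×10⁻⁵| = 1.42×10⁻⁵ T.

B ≈ 14.2 μT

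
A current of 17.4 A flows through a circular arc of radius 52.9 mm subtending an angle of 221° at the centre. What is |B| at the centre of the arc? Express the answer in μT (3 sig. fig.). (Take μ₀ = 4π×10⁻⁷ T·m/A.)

The Biot–Savart field of a circular arc at its centre is B = μ₀Iφ/(4πR), with φ = 3.857 rad.
B = (4π×10⁻⁷ × 17.4 × 3.857) / (4π × 0.0529) = 1.27×10⁻⁴ T.

B ≈ 127 μT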